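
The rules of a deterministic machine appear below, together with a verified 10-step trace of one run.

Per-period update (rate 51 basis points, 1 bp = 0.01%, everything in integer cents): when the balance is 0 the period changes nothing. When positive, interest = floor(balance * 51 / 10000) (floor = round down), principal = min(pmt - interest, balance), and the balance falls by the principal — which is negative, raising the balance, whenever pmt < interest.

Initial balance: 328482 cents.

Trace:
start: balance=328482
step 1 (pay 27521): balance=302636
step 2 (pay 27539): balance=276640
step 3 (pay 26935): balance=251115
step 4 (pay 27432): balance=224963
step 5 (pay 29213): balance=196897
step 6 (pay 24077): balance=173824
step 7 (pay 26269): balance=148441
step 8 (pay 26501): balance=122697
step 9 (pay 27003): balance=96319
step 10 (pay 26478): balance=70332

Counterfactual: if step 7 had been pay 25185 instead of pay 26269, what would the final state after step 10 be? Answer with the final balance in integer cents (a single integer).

71432

(re-executing from step 7 with the substitution; state before step 7: balance=173824)
step 7 (pay 25185): balance=149525
step 8 (pay 26501): balance=123786
step 9 (pay 27003): balance=97414
step 10 (pay 26478): balance=71432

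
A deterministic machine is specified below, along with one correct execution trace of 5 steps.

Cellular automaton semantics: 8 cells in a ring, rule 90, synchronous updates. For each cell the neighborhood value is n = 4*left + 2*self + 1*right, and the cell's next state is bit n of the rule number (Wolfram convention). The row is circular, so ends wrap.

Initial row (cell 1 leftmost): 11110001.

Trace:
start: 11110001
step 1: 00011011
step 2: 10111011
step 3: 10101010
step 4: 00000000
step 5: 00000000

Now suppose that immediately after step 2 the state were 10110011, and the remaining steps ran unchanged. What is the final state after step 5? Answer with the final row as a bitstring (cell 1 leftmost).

state after step 2 := 10110011
step 3: 10111110
step 4: 00100010
step 5: 01010101

01010101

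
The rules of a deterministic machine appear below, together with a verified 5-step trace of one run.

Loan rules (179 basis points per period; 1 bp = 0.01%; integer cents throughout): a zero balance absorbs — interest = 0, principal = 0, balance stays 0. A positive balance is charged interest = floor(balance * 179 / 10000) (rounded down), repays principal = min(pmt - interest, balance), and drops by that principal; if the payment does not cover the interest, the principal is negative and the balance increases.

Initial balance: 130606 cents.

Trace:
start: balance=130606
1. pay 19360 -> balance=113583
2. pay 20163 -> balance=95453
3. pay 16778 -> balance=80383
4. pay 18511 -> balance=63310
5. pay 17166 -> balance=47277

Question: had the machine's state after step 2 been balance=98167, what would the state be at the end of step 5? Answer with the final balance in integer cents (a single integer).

50140

state after step 2 := balance=98167
3. pay 16778 -> balance=83146
4. pay 18511 -> balance=66123
5. pay 17166 -> balance=50140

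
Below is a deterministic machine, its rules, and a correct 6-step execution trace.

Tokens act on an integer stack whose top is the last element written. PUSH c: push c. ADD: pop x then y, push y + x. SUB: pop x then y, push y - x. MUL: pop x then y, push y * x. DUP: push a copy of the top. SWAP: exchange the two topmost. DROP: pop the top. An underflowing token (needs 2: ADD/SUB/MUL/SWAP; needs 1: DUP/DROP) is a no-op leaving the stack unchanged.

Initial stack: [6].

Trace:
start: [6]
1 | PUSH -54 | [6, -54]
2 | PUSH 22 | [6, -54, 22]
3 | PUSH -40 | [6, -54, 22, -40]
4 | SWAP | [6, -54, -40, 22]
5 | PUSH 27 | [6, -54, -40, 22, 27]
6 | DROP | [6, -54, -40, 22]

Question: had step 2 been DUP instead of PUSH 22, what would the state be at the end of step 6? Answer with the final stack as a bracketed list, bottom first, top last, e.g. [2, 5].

(re-executing from step 2 with the substitution; state before step 2: [6, -54])
2 | DUP | [6, -54, -54]
3 | PUSH -40 | [6, -54, -54, -40]
4 | SWAP | [6, -54, -40, -54]
5 | PUSH 27 | [6, -54, -40, -54, 27]
6 | DROP | [6, -54, -40, -54]

[6, -54, -40, -54]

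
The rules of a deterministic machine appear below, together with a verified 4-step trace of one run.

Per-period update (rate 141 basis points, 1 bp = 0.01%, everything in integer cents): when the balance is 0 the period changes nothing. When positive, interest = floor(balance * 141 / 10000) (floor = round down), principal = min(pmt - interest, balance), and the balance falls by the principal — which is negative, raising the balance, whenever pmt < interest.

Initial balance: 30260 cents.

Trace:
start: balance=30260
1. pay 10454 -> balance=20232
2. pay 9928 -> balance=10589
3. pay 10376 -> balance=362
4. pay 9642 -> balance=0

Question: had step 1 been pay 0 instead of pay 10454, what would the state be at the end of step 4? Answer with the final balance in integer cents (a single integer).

1626

(re-executing from step 1 with the substitution; state before step 1: balance=30260)
1. pay 0 -> balance=30686
2. pay 9928 -> balance=21190
3. pay 10376 -> balance=11112
4. pay 9642 -> balance=1626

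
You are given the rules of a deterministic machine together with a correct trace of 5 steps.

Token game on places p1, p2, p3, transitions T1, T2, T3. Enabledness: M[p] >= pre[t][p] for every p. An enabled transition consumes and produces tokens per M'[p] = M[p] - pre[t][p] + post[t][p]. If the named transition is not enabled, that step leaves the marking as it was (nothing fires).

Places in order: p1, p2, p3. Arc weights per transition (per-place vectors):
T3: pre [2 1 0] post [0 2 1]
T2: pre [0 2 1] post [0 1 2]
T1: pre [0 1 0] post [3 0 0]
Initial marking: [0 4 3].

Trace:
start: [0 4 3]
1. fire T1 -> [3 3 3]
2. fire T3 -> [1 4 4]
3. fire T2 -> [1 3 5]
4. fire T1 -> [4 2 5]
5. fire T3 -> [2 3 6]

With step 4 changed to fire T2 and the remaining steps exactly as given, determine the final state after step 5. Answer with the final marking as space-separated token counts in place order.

(re-executing from step 4 with the substitution; state before step 4: [1 3 5])
4. fire T2 -> [1 2 6]
5. fire T3 -> [1 2 6]

1 2 6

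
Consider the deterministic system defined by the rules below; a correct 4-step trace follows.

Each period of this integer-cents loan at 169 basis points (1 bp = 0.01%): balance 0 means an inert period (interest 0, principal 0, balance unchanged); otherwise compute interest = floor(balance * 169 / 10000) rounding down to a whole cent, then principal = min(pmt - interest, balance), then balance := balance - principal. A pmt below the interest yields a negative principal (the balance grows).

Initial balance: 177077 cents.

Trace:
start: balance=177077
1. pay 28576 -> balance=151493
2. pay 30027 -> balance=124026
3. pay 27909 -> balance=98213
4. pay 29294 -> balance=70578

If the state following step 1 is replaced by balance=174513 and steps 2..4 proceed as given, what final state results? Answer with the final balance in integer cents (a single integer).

state after step 1 := balance=174513
2. pay 30027 -> balance=147435
3. pay 27909 -> balance=122017
4. pay 29294 -> balance=94785

94785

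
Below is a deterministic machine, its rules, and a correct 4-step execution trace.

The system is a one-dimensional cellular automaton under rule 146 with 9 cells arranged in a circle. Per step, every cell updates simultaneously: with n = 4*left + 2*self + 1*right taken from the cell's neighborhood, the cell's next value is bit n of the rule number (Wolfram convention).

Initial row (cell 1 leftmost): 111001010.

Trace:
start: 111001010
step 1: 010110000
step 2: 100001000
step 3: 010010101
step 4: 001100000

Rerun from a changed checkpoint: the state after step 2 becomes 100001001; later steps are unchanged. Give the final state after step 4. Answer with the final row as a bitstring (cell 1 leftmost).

state after step 2 := 100001001
step 3: 010010110
step 4: 101100001

101100001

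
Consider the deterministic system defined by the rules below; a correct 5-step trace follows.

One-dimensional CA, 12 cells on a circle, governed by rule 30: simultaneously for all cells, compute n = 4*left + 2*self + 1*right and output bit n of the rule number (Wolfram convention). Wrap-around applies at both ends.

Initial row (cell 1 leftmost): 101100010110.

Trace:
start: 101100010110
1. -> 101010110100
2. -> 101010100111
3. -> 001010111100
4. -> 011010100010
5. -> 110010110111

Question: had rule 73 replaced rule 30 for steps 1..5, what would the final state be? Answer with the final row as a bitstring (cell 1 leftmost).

(re-executing steps 1..5 under rule 73; state before step 1: 101100010110)
1. -> 001101000110
2. -> 101100010110
3. -> 001101000110
4. -> 101100010110
5. -> 001101000110

001101000110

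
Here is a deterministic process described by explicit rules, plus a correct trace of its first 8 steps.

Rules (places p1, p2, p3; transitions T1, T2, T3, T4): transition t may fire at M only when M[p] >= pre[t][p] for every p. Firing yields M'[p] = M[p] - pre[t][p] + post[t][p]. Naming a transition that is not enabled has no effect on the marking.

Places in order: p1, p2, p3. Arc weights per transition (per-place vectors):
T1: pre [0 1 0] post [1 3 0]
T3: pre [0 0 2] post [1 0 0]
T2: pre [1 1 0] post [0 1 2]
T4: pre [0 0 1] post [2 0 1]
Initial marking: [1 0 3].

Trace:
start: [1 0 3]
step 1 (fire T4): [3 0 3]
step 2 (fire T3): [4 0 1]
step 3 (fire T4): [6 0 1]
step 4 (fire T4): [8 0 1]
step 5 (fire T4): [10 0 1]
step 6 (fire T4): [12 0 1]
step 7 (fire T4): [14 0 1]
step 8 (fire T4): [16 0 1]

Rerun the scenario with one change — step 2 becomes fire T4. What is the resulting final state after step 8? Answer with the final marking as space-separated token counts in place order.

17 0 3

(re-executing from step 2 with the substitution; state before step 2: [3 0 3])
step 2 (fire T4): [5 0 3]
step 3 (fire T4): [7 0 3]
step 4 (fire T4): [9 0 3]
step 5 (fire T4): [11 0 3]
step 6 (fire T4): [13 0 3]
step 7 (fire T4): [15 0 3]
step 8 (fire T4): [17 0 3]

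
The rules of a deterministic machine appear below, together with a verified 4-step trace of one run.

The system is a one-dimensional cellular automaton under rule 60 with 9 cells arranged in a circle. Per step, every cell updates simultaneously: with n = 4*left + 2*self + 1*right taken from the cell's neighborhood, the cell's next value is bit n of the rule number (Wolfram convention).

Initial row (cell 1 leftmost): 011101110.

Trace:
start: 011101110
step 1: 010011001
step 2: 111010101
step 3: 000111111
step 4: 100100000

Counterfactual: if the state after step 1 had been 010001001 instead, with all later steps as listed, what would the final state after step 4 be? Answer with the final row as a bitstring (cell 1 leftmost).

100111110

state after step 1 := 010001001
step 2: 111001101
step 3: 000101011
step 4: 100111110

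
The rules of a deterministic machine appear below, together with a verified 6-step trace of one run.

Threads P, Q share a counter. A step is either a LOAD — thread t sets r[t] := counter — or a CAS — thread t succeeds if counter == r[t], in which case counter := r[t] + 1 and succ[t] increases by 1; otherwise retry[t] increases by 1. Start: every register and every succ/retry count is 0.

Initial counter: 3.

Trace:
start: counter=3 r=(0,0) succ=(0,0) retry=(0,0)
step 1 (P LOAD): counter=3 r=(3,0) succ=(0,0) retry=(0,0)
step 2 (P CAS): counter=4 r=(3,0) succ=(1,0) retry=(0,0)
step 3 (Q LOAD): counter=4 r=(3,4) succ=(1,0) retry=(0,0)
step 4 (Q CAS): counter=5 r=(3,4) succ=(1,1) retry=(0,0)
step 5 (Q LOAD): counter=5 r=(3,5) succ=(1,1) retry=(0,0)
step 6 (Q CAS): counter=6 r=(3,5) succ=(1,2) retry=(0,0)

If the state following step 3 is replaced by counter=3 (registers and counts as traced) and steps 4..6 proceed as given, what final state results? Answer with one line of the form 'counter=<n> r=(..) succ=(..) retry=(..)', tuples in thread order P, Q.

counter=4 r=(3,3) succ=(1,1) retry=(0,1)

state after step 3 := counter=3 r=(3,4) succ=(1,0) retry=(0,0)
step 4 (Q CAS): counter=3 r=(3,4) succ=(1,0) retry=(0,1)
step 5 (Q LOAD): counter=3 r=(3,3) succ=(1,0) retry=(0,1)
step 6 (Q CAS): counter=4 r=(3,3) succ=(1,1) retry=(0,1)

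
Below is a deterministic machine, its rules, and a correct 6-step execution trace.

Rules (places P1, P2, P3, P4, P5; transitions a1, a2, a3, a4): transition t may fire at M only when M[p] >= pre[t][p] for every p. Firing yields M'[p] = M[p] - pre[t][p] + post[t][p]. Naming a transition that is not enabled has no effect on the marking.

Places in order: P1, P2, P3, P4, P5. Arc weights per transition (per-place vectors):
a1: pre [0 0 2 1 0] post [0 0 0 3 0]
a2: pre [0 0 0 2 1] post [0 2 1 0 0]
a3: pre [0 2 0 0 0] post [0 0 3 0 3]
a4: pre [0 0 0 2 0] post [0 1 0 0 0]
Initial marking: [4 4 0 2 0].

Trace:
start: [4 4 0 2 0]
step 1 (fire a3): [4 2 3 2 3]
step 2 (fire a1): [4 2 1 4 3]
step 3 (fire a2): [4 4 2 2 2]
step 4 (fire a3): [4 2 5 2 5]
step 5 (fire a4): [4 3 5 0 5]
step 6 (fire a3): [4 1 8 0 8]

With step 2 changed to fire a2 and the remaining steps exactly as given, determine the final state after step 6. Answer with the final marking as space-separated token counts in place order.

(re-executing from step 2 with the substitution; state before step 2: [4 2 3 2 3])
step 2 (fire a2): [4 4 4 0 2]
step 3 (fire a2): [4 4 4 0 2]
step 4 (fire a3): [4 2 7 0 5]
step 5 (fire a4): [4 2 7 0 5]
step 6 (fire a3): [4 0 10 0 8]

4 0 10 0 8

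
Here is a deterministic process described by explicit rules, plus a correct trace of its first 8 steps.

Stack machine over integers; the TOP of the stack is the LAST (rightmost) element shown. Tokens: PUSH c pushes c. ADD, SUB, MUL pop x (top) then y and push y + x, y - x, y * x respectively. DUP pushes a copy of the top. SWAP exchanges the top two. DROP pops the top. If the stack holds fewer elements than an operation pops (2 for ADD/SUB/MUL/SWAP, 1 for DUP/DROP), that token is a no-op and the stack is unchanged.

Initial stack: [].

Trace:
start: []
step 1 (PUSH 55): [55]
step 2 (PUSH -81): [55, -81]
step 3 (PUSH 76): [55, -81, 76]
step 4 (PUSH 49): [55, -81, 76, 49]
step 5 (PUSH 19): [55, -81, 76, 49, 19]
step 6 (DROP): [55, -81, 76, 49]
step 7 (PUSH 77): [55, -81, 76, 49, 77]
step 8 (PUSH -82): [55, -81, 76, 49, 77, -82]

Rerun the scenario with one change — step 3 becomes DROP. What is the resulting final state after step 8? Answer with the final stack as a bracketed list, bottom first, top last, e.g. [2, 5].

(re-executing from step 3 with the substitution; state before step 3: [55, -81])
step 3 (DROP): [55]
step 4 (PUSH 49): [55, 49]
step 5 (PUSH 19): [55, 49, 19]
step 6 (DROP): [55, 49]
step 7 (PUSH 77): [55, 49, 77]
step 8 (PUSH -82): [55, 49, 77, -82]

[55, 49, 77, -82]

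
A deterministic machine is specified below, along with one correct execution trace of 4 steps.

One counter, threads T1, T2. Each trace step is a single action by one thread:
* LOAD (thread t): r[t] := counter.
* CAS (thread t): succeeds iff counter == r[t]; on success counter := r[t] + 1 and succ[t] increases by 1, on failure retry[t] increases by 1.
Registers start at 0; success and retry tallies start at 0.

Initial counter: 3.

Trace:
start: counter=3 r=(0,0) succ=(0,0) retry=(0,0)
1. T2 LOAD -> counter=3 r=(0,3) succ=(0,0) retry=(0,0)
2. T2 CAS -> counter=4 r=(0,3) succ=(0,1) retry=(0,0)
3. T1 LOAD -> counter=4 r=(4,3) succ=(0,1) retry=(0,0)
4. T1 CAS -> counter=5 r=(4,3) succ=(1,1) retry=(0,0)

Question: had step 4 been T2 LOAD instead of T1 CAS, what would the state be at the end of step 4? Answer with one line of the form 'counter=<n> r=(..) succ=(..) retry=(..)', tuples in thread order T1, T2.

counter=4 r=(4,4) succ=(0,1) retry=(0,0)

(re-executing from step 4 with the substitution; state before step 4: counter=4 r=(4,3) succ=(0,1) retry=(0,0))
4. T2 LOAD -> counter=4 r=(4,4) succ=(0,1) retry=(0,0)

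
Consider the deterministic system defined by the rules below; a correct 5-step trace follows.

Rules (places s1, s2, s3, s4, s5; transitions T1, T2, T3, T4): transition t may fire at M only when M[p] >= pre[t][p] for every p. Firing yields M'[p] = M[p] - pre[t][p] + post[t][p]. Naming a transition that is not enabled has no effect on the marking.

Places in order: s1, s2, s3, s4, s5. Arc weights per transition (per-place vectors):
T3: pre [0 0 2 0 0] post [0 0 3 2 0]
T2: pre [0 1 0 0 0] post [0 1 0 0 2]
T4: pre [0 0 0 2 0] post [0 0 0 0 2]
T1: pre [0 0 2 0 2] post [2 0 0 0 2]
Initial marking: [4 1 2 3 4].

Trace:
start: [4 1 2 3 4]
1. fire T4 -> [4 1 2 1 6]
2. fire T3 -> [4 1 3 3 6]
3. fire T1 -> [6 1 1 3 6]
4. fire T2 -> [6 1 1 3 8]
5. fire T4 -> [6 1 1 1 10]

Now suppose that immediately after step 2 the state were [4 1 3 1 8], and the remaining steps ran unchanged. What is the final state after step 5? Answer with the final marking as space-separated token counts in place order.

state after step 2 := [4 1 3 1 8]
3. fire T1 -> [6 1 1 1 8]
4. fire T2 -> [6 1 1 1 10]
5. fire T4 -> [6 1 1 1 10]

6 1 1 1 10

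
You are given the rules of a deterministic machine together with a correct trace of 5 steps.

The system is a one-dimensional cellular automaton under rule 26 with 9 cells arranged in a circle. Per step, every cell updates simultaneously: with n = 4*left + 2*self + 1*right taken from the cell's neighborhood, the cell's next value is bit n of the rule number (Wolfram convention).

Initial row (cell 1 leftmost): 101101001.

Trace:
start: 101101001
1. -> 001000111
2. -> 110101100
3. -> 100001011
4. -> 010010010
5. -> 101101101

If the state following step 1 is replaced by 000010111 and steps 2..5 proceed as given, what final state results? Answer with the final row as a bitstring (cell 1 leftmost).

101101101

state after step 1 := 000010111
2. -> 100100100
3. -> 011011011
4. -> 010010010
5. -> 101101101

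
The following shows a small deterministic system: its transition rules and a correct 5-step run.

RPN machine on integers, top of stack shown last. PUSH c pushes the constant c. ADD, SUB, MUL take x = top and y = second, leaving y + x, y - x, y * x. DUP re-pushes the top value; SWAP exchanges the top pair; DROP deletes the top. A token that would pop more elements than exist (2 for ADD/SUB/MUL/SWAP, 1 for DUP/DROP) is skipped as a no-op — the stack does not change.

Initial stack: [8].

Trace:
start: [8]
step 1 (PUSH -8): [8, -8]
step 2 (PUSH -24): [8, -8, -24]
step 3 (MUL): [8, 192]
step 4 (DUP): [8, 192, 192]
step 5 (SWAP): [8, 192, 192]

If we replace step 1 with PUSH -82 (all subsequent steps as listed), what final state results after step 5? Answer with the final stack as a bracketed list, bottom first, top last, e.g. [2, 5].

(re-executing from step 1 with the substitution; state before step 1: [8])
step 1 (PUSH -82): [8, -82]
step 2 (PUSH -24): [8, -82, -24]
step 3 (MUL): [8, 1968]
step 4 (DUP): [8, 1968, 1968]
step 5 (SWAP): [8, 1968, 1968]

[8, 1968, 1968]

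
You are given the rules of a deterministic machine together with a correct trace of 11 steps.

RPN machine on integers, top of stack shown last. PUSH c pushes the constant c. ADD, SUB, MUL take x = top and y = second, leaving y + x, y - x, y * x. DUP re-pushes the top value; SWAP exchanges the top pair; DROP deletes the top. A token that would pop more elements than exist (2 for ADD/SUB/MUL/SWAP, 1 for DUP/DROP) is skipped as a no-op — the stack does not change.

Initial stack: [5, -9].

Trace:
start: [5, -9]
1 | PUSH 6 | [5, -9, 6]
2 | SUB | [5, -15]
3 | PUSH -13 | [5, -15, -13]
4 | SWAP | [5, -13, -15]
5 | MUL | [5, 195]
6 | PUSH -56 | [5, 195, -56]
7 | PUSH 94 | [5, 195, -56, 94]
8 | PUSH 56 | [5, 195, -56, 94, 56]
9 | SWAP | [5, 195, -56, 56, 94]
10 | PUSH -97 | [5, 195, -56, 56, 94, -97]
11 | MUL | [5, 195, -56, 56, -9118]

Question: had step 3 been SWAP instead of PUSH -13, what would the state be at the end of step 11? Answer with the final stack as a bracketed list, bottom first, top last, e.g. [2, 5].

(re-executing from step 3 with the substitution; state before step 3: [5, -15])
3 | SWAP | [-15, 5]
4 | SWAP | [5, -15]
5 | MUL | [-75]
6 | PUSH -56 | [-75, -56]
7 | PUSH 94 | [-75, -56, 94]
8 | PUSH 56 | [-75, -56, 94, 56]
9 | SWAP | [-75, -56, 56, 94]
10 | PUSH -97 | [-75, -56, 56, 94, -97]
11 | MUL | [-75, -56, 56, -9118]

[-75, -56, 56, -9118]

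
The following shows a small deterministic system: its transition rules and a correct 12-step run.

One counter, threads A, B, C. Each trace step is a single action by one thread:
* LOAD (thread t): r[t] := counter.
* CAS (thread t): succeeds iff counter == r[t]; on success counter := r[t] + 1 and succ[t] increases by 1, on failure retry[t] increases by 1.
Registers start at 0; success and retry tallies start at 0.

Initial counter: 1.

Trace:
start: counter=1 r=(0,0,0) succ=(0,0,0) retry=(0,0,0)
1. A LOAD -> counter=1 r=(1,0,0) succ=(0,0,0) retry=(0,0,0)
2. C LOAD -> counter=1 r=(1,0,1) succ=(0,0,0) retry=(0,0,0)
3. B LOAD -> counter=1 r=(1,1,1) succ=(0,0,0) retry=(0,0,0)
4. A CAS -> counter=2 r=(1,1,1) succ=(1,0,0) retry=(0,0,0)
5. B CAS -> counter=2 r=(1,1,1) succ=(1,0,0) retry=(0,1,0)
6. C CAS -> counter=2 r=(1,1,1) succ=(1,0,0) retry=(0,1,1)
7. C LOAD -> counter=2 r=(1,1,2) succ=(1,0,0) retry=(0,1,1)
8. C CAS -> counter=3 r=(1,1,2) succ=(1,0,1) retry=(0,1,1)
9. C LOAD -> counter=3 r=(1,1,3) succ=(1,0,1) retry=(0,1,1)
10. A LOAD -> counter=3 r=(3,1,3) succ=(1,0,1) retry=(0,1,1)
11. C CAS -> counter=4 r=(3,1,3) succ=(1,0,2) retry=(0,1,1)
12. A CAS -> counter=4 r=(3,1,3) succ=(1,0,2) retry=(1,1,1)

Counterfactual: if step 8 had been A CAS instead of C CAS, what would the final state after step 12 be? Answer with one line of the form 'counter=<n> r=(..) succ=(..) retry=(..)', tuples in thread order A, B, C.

(re-executing from step 8 with the substitution; state before step 8: counter=2 r=(1,1,2) succ=(1,0,0) retry=(0,1,1))
8. A CAS -> counter=2 r=(1,1,2) succ=(1,0,0) retry=(1,1,1)
9. C LOAD -> counter=2 r=(1,1,2) succ=(1,0,0) retry=(1,1,1)
10. A LOAD -> counter=2 r=(2,1,2) succ=(1,0,0) retry=(1,1,1)
11. C CAS -> counter=3 r=(2,1,2) succ=(1,0,1) retry=(1,1,1)
12. A CAS -> counter=3 r=(2,1,2) succ=(1,0,1) retry=(2,1,1)

counter=3 r=(2,1,2) succ=(1,0,1) retry=(2,1,1)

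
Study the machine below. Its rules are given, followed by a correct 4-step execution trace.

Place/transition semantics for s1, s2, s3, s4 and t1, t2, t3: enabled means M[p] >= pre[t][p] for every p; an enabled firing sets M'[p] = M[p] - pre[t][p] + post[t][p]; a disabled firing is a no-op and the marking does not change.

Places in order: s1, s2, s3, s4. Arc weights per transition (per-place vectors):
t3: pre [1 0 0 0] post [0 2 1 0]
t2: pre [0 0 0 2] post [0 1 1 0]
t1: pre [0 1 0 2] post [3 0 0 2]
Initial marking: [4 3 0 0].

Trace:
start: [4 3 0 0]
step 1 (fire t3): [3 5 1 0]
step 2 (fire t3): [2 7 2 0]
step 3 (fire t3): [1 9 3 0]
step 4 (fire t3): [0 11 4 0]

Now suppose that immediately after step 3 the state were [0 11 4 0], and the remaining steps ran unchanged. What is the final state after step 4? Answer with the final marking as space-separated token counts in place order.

0 11 4 0

state after step 3 := [0 11 4 0]
step 4 (fire t3): [0 11 4 0]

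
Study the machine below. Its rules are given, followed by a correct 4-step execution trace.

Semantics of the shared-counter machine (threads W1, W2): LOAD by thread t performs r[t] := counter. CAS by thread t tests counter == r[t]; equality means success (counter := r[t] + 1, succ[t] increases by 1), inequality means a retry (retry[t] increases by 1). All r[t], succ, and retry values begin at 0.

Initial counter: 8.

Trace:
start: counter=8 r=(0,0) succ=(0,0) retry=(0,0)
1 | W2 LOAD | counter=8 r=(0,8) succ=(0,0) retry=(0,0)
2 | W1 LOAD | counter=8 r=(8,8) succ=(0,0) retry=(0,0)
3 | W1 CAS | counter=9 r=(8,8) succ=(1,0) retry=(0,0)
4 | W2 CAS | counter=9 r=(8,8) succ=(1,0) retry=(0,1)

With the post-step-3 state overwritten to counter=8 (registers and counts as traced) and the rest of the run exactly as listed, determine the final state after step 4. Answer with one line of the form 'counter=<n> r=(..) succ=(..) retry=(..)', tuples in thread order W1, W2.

state after step 3 := counter=8 r=(8,8) succ=(1,0) retry=(0,0)
4 | W2 CAS | counter=9 r=(8,8) succ=(1,1) retry=(0,0)

counter=9 r=(8,8) succ=(1,1) retry=(0,0)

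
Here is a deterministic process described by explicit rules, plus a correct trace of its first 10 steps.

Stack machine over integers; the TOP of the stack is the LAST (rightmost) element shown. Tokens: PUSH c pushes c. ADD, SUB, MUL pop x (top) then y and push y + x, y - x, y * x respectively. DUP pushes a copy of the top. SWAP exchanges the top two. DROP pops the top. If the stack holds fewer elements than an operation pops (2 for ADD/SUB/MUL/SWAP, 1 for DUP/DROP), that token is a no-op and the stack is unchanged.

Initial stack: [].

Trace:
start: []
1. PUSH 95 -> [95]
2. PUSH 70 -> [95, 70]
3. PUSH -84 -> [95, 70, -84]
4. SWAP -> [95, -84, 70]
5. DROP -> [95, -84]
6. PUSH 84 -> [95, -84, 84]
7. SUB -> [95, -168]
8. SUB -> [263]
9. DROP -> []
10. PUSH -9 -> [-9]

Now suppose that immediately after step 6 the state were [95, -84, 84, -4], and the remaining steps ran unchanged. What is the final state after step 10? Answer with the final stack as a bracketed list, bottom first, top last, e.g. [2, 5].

state after step 6 := [95, -84, 84, -4]
7. SUB -> [95, -84, 88]
8. SUB -> [95, -172]
9. DROP -> [95]
10. PUSH -9 -> [95, -9]

[95, -9]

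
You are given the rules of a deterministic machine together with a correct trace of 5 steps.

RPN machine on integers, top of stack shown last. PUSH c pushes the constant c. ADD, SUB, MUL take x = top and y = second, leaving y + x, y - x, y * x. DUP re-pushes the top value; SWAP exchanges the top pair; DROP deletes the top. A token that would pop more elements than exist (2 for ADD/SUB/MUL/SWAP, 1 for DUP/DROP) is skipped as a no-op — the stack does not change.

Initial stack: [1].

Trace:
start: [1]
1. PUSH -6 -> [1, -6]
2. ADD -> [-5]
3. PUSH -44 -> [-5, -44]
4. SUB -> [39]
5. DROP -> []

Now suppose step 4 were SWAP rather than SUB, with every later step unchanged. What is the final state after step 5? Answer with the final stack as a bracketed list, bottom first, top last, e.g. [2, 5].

[-44]

(re-executing from step 4 with the substitution; state before step 4: [-5, -44])
4. SWAP -> [-44, -5]
5. DROP -> [-44]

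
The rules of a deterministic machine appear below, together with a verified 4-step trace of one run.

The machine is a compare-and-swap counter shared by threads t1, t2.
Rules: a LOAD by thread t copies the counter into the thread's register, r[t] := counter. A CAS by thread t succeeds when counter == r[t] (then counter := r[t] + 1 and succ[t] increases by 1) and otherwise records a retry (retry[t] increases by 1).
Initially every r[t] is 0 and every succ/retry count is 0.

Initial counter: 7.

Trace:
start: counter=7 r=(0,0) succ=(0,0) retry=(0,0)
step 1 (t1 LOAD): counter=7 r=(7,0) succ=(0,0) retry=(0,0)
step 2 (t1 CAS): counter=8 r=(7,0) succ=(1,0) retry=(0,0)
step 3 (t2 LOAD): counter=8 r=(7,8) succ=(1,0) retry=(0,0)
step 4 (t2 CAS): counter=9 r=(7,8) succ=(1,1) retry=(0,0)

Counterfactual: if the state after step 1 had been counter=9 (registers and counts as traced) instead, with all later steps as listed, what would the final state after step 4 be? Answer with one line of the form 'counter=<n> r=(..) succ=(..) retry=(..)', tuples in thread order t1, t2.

state after step 1 := counter=9 r=(7,0) succ=(0,0) retry=(0,0)
step 2 (t1 CAS): counter=9 r=(7,0) succ=(0,0) retry=(1,0)
step 3 (t2 LOAD): counter=9 r=(7,9) succ=(0,0) retry=(1,0)
step 4 (t2 CAS): counter=10 r=(7,9) succ=(0,1) retry=(1,0)

counter=10 r=(7,9) succ=(0,1) retry=(1,0)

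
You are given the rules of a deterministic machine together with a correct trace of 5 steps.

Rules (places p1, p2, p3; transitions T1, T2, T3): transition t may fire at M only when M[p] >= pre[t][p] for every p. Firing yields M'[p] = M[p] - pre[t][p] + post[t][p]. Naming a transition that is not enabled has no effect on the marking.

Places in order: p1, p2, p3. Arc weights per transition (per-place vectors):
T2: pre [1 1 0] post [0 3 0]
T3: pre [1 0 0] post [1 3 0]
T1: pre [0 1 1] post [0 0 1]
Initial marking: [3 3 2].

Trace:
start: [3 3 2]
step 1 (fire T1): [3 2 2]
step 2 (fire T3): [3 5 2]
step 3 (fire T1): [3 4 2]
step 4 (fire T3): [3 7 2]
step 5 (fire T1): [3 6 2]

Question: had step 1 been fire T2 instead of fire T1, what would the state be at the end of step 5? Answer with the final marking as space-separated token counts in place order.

2 9 2

(re-executing from step 1 with the substitution; state before step 1: [3 3 2])
step 1 (fire T2): [2 5 2]
step 2 (fire T3): [2 8 2]
step 3 (fire T1): [2 7 2]
step 4 (fire T3): [2 10 2]
step 5 (fire T1): [2 9 2]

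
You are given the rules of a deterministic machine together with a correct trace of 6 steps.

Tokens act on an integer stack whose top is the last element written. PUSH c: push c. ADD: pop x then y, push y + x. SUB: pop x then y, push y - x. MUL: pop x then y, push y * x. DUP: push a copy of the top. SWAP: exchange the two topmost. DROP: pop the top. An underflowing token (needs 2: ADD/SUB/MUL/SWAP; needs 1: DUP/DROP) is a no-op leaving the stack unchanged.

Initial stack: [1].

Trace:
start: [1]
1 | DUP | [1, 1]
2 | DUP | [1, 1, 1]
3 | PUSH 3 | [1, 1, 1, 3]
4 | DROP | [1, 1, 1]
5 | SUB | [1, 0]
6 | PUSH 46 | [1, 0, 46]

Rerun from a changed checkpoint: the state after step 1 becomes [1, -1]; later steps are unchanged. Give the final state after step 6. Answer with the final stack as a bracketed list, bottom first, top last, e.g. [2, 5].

state after step 1 := [1, -1]
2 | DUP | [1, -1, -1]
3 | PUSH 3 | [1, -1, -1, 3]
4 | DROP | [1, -1, -1]
5 | SUB | [1, 0]
6 | PUSH 46 | [1, 0, 46]

[1, 0, 46]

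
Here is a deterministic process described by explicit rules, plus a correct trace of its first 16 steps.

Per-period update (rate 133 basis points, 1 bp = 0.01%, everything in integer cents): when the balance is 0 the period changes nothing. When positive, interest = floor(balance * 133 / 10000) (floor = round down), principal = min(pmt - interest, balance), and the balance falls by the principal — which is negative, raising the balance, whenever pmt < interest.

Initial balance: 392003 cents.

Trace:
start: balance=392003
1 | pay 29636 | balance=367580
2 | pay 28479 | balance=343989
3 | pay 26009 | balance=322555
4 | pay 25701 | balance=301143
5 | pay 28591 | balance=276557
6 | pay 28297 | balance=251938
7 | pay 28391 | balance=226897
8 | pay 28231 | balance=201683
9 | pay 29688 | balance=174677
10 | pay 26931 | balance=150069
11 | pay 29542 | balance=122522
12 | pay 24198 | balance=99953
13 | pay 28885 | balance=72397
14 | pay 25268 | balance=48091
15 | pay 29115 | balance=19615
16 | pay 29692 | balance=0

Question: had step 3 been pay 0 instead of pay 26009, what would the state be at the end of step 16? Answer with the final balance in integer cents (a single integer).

21066

(re-executing from step 3 with the substitution; state before step 3: balance=343989)
3 | pay 0 | balance=348564
4 | pay 25701 | balance=327498
5 | pay 28591 | balance=303262
6 | pay 28297 | balance=278998
7 | pay 28391 | balance=254317
8 | pay 28231 | balance=229468
9 | pay 29688 | balance=202831
10 | pay 26931 | balance=178597
11 | pay 29542 | balance=151430
12 | pay 24198 | balance=129246
13 | pay 28885 | balance=102079
14 | pay 25268 | balance=78168
15 | pay 29115 | balance=50092
16 | pay 29692 | balance=21066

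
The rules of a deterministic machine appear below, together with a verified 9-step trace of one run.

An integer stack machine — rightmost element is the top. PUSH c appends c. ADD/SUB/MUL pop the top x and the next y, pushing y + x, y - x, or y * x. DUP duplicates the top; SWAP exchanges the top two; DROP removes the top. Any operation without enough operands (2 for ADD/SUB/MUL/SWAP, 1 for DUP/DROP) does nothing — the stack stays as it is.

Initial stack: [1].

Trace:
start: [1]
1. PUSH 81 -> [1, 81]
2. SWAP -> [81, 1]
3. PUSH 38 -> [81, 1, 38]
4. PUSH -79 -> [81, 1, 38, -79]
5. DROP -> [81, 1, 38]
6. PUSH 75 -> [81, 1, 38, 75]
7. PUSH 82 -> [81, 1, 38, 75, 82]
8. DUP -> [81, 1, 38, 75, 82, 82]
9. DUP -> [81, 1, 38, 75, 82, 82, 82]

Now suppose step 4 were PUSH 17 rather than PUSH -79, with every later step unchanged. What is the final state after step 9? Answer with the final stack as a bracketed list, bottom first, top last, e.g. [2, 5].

[81, 1, 38, 75, 82, 82, 82]

(re-executing from step 4 with the substitution; state before step 4: [81, 1, 38])
4. PUSH 17 -> [81, 1, 38, 17]
5. DROP -> [81, 1, 38]
6. PUSH 75 -> [81, 1, 38, 75]
7. PUSH 82 -> [81, 1, 38, 75, 82]
8. DUP -> [81, 1, 38, 75, 82, 82]
9. DUP -> [81, 1, 38, 75, 82, 82, 82]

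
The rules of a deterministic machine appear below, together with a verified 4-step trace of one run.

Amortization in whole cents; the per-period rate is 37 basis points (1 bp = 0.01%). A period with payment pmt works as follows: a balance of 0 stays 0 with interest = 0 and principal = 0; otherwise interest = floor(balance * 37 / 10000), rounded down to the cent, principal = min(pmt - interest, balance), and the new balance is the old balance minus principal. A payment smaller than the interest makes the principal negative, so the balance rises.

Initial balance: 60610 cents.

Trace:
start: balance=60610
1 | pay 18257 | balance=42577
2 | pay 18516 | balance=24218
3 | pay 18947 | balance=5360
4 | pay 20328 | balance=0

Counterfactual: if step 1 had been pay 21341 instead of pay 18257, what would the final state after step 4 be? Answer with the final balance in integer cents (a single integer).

(re-executing from step 1 with the substitution; state before step 1: balance=60610)
1 | pay 21341 | balance=39493
2 | pay 18516 | balance=21123
3 | pay 18947 | balance=2254
4 | pay 20328 | balance=0

0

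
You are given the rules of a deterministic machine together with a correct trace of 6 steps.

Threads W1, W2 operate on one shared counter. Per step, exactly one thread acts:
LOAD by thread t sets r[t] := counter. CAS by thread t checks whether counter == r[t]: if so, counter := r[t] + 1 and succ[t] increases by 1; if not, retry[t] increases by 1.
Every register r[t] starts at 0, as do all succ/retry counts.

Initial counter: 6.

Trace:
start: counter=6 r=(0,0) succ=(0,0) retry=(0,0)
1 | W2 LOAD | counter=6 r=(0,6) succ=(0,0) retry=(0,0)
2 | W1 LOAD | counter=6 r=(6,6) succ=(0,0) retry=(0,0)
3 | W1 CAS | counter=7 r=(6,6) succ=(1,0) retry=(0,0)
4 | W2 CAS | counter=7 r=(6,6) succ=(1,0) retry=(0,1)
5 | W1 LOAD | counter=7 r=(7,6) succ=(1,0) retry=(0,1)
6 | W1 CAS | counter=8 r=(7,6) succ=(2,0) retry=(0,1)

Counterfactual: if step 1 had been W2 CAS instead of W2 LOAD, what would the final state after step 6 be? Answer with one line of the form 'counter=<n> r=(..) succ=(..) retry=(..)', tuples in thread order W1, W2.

counter=8 r=(7,0) succ=(2,0) retry=(0,2)

(re-executing from step 1 with the substitution; state before step 1: counter=6 r=(0,0) succ=(0,0) retry=(0,0))
1 | W2 CAS | counter=6 r=(0,0) succ=(0,0) retry=(0,1)
2 | W1 LOAD | counter=6 r=(6,0) succ=(0,0) retry=(0,1)
3 | W1 CAS | counter=7 r=(6,0) succ=(1,0) retry=(0,1)
4 | W2 CAS | counter=7 r=(6,0) succ=(1,0) retry=(0,2)
5 | W1 LOAD | counter=7 r=(7,0) succ=(1,0) retry=(0,2)
6 | W1 CAS | counter=8 r=(7,0) succ=(2,0) retry=(0,2)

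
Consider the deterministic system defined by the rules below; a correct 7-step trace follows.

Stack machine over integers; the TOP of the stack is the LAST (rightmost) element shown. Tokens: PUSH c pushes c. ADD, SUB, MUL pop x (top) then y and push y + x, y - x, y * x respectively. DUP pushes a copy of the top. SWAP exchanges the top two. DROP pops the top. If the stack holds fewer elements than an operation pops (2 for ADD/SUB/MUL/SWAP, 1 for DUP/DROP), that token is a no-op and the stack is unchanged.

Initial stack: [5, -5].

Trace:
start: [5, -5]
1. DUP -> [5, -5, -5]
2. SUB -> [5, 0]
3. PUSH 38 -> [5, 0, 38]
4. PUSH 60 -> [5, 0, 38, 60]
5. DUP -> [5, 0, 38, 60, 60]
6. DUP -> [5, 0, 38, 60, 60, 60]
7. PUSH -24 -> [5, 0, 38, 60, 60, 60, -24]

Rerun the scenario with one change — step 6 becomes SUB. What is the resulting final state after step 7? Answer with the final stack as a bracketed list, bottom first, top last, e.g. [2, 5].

(re-executing from step 6 with the substitution; state before step 6: [5, 0, 38, 60, 60])
6. SUB -> [5, 0, 38, 0]
7. PUSH -24 -> [5, 0, 38, 0, -24]

[5, 0, 38, 0, -24]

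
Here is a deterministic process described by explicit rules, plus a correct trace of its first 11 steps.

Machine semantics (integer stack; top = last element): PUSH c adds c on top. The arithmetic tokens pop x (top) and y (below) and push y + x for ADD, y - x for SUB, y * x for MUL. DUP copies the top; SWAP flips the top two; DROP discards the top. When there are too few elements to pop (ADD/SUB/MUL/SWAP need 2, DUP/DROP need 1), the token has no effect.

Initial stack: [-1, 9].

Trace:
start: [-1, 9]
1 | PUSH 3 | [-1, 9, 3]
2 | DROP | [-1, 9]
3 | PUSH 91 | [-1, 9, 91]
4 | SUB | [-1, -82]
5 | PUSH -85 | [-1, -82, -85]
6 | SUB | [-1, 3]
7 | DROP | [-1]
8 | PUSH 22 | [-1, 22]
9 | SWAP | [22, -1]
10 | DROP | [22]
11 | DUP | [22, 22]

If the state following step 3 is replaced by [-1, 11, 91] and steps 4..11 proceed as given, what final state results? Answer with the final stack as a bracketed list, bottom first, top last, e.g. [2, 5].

state after step 3 := [-1, 11, 91]
4 | SUB | [-1, -80]
5 | PUSH -85 | [-1, -80, -85]
6 | SUB | [-1, 5]
7 | DROP | [-1]
8 | PUSH 22 | [-1, 22]
9 | SWAP | [22, -1]
10 | DROP | [22]
11 | DUP | [22, 22]

[22, 22]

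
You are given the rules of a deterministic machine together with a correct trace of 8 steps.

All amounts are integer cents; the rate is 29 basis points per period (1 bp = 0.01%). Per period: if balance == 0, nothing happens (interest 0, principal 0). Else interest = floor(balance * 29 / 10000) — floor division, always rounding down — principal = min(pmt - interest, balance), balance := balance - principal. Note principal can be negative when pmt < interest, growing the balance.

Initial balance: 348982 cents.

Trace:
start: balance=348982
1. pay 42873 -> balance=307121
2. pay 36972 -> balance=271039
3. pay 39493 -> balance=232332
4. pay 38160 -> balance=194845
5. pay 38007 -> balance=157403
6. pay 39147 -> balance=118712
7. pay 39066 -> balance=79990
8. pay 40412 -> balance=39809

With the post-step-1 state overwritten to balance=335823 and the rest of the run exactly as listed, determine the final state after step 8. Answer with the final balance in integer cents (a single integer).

state after step 1 := balance=335823
2. pay 36972 -> balance=299824
3. pay 39493 -> balance=261200
4. pay 38160 -> balance=223797
5. pay 38007 -> balance=186439
6. pay 39147 -> balance=147832
7. pay 39066 -> balance=109194
8. pay 40412 -> balance=69098

69098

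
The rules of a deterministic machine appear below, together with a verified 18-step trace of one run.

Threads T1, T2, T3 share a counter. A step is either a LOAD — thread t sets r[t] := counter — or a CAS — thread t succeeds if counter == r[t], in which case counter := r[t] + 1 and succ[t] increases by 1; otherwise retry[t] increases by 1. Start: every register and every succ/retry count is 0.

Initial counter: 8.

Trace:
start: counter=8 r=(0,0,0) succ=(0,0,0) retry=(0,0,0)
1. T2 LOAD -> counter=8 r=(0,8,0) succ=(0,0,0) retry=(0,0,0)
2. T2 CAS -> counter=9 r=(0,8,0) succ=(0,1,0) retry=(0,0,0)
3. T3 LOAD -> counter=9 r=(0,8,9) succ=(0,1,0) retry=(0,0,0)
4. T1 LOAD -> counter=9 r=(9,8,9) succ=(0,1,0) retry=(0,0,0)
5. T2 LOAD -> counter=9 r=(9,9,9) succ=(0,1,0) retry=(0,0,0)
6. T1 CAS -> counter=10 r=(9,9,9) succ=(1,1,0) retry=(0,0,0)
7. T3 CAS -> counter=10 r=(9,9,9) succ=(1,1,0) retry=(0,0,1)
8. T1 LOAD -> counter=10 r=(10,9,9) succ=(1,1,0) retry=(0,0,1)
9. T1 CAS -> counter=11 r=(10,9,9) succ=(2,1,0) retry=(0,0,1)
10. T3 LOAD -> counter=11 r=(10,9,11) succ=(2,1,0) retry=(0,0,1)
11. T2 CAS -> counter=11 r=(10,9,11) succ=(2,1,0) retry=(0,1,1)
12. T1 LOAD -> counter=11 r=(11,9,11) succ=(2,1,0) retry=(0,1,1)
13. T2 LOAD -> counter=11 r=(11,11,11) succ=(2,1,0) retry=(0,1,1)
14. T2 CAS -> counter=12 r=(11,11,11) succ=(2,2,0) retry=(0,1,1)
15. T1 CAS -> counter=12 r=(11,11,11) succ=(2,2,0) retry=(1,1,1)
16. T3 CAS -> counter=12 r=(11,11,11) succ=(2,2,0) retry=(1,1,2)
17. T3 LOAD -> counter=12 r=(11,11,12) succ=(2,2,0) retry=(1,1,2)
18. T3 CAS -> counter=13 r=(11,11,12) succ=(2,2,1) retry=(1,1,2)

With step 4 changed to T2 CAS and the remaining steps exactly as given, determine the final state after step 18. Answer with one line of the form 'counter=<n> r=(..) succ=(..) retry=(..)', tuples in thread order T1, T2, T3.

counter=13 r=(11,11,12) succ=(1,2,2) retry=(2,2,1)

(re-executing from step 4 with the substitution; state before step 4: counter=9 r=(0,8,9) succ=(0,1,0) retry=(0,0,0))
4. T2 CAS -> counter=9 r=(0,8,9) succ=(0,1,0) retry=(0,1,0)
5. T2 LOAD -> counter=9 r=(0,9,9) succ=(0,1,0) retry=(0,1,0)
6. T1 CAS -> counter=9 r=(0,9,9) succ=(0,1,0) retry=(1,1,0)
7. T3 CAS -> counter=10 r=(0,9,9) succ=(0,1,1) retry=(1,1,0)
8. T1 LOAD -> counter=10 r=(10,9,9) succ=(0,1,1) retry=(1,1,0)
9. T1 CAS -> counter=11 r=(10,9,9) succ=(1,1,1) retry=(1,1,0)
10. T3 LOAD -> counter=11 r=(10,9,11) succ=(1,1,1) retry=(1,1,0)
11. T2 CAS -> counter=11 r=(10,9,11) succ=(1,1,1) retry=(1,2,0)
12. T1 LOAD -> counter=11 r=(11,9,11) succ=(1,1,1) retry=(1,2,0)
13. T2 LOAD -> counter=11 r=(11,11,11) succ=(1,1,1) retry=(1,2,0)
14. T2 CAS -> counter=12 r=(11,11,11) succ=(1,2,1) retry=(1,2,0)
15. T1 CAS -> counter=12 r=(11,11,11) succ=(1,2,1) retry=(2,2,0)
16. T3 CAS -> counter=12 r=(11,11,11) succ=(1,2,1) retry=(2,2,1)
17. T3 LOAD -> counter=12 r=(11,11,12) succ=(1,2,1) retry=(2,2,1)
18. T3 CAS -> counter=13 r=(11,11,12) succ=(1,2,2) retry=(2,2,1)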